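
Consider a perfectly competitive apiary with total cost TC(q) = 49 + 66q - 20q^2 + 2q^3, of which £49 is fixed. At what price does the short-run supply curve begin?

The shutdown price is the minimum of AVC. VC = 66q - 20q^2 + 2q^3, so AVC = 66 - 20q + 2q^2.
dAVC/dq = -20 + 4q = 0 gives q = 5. min AVC = 66 - 20·5 + 2·5^2 = 16.
So the shutdown price is £16.

£16 per unit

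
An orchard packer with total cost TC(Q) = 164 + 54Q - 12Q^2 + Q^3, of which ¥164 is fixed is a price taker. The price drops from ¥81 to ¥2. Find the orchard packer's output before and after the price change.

AVC = 54 - 12Q + Q^2, minimized at Q = 6 where min AVC = ¥18. MC = 54 - 24Q + 3Q^2.
With P = ¥81 above the shutdown price, P = MC gives Q = 9.
At P = ¥2 < min AVC = ¥18, price no longer covers variable cost at any output, so the firm shuts down: Q = 0.

Output falls from 9 to 0 (the firm shuts down)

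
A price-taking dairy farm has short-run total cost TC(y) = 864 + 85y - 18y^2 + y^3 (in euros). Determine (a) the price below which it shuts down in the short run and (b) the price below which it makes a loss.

Shutdown price = €4; break-even price = €85

Shutdown price = min AVC. AVC = 85 - 18y + y^2, with vertex at y = 9 and minimum €4.
ATC = 864/y + 85 - 18y + y^2. Setting dATC/dy = −864/y^2 − 18 + 2y = 0 gives y = 12 (since 2·12^3 − 18·12^2 = 864).
min ATC = 864/12 + 85 − 18·12 + 12^2 = €85. That is the break-even price.
Between these two prices the firm operates at a loss; above €85 it earns a profit.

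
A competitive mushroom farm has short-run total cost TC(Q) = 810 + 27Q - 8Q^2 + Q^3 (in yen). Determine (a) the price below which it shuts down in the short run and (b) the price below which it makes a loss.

Shutdown price = ¥11; break-even price = ¥126

Shutdown price = min AVC. AVC = 27 - 8Q + Q^2, with vertex at Q = 4 and minimum ¥11.
ATC = 810/Q + 27 - 8Q + Q^2. Setting dATC/dQ = −810/Q^2 − 8 + 2Q = 0 gives Q = 9 (since 2·9^3 − 8·9^2 = 810).
min ATC = 810/9 + 27 − 8·9 + 9^2 = ¥126. That is the break-even price.
Between these two prices the firm operates at a loss; above ¥126 it earns a profit.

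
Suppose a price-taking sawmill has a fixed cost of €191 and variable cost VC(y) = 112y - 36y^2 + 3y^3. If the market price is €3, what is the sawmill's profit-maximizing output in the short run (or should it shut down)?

Shut down

From TC, MC = TC'(y) = 112 - 72y + 9y^2 and AVC = VC/y = 112 - 36y + 3y^2.
AVC is minimized where dAVC/dy = -36 + 6y = 0, at y = 6; min AVC = 112 - 36·6 + 3·6^2 = €4.
P = €3 lies below min AVC = €4; no output level covers variable cost.
Best response: produce nothing and absorb the €191 fixed cost.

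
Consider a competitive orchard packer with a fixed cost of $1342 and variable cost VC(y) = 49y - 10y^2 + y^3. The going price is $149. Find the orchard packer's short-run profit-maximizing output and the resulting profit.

AVC = 49 - 10y + y^2 has its minimum $24 at y = 5; price $149 clears that bar, so the firm operates.
MC = 49 - 20y + 3y^2. Setting P = MC and taking the root on the rising branch gives y* = 10.
TR = 149·10 = 1490. TC = 1342 + 490 = 1832. Profit = 1490 − 1832 = -$342.
That loss of $342 beats the $1342 the firm would lose by shutting down; producing recovers $1000 of fixed cost.

Profit = -$342 at y = 10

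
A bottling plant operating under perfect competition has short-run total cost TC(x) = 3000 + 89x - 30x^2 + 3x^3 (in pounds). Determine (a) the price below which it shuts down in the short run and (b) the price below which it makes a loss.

Shutdown price = min AVC. AVC = 89 - 30x + 3x^2, with vertex at x = 5 and minimum £14.
ATC = 3000/x + 89 - 30x + 3x^2. Setting dATC/dx = −3000/x^2 − 30 + 6x = 0 gives x = 10 (since 6·10^3 − 30·10^2 = 3000).
min ATC = 3000/10 + 89 − 30·10 + 3·10^2 = £389. That is the break-even price.
Between these two prices the firm operates at a loss; above £389 it earns a profit.

Shutdown price = £14; break-even price = £389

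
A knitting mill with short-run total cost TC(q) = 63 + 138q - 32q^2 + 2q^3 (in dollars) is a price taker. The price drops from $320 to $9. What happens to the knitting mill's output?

MC = 138 - 64q + 6q^2; the shutdown threshold is min AVC = $10 (at q = 8).
At P = $320 ≥ min AVC, set P = MC on the rising branch: q = 13.
At P = $9 < min AVC = $10, price no longer covers variable cost at any output, so the firm shuts down: q = 0.

Output falls from 13 to 0 (the firm shuts down)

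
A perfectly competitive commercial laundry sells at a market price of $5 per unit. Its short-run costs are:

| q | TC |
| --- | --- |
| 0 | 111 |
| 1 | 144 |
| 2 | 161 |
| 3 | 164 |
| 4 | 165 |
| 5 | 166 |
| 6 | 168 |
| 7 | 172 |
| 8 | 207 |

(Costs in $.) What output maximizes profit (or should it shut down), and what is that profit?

Compute π = P·q − TC at each output: q=0: -111; q=1: -139; q=2: -151; q=3: -149; q=4: -145; q=5: -141; q=6: -138; q=7: -137; q=8: -167.
Profit is highest at q = 0. Equivalently, the lowest AVC in the table is 61/7 ≈ $8.71 at q = 7, and P = $5 falls below it — price never covers variable cost, so the firm shuts down and loses only its fixed cost.

q = 0 (shut down); profit = -$111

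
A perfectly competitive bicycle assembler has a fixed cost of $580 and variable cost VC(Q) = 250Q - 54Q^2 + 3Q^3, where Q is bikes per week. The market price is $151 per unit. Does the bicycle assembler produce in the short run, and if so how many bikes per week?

Produce at Q = 11

From TC, MC = TC'(Q) = 250 - 108Q + 9Q^2 and AVC = VC/Q = 250 - 54Q + 3Q^2.
The AVC parabola has its vertex at Q = 54/6 = 9, where AVC = 250 - 54·9 + 3·9^2 = $7.
P = $151 exceeds min AVC = $7, so the firm stays open.
P = MC gives 99 - 108Q + 9Q^2 = 0, with roots 1 and 11. Take the larger (rising MC): Q* = 11.
Check: AVC at Q = 11 is $19 ≤ P, so revenue covers variable cost.
Profit = P·Q − TC = 151·11 − 789 = $872.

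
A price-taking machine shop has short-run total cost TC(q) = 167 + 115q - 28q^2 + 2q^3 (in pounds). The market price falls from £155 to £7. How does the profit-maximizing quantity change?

Output falls from 10 to 0 (the firm shuts down)

MC = 115 - 56q + 6q^2; the shutdown threshold is min AVC = £17 (at q = 7).
With P = £155 above the shutdown price, P = MC gives q = 10.
At P = £7 < min AVC = £17, price no longer covers variable cost at any output, so the firm shuts down: q = 0.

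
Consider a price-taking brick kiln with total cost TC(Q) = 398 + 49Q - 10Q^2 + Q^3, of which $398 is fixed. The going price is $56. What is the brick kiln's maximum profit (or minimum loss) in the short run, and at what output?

Profit = -$202 at Q = 7

AVC = 49 - 10Q + Q^2 has its minimum $24 at Q = 5; price $56 clears that bar, so the firm operates.
MC = 49 - 20Q + 3Q^2. Setting P = MC and taking the root on the rising branch gives Q* = 7.
TR = 56·7 = 392. TC = 398 + 196 = 594. Profit = 392 − 594 = -$202.
That loss of $202 beats the $398 the firm would lose by shutting down; producing recovers $196 of fixed cost.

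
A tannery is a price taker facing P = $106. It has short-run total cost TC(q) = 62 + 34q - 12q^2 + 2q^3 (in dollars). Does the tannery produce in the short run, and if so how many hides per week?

Produce at q = 6

Strip out fixed cost: VC = 34q - 12q^2 + 2q^3. Then AVC = 34 - 12q + 2q^2 and MC = 34 - 24q + 6q^2.
AVC is minimized where dAVC/dq = -12 + 4q = 0, at q = 3; min AVC = 34 - 12·3 + 2·3^2 = $16.
Since P = $106 ≥ min AVC = $16, price covers variable cost and the firm should produce.
P = MC gives -72 - 24q + 6q^2 = 0, with roots -2 and 6. Take the larger (rising MC): q* = 6.
Check: AVC at q = 6 is $34 ≤ P, so revenue covers variable cost.
Profit = P·q − TC = 106·6 − 266 = $370.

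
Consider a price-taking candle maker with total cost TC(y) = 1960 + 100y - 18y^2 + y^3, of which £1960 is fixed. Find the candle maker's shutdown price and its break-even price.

AVC = 100 - 18y + y^2; minimized at y = 9, giving min AVC = £19. That is the shutdown price.
ATC = 1960/y + 100 - 18y + y^2. Setting dATC/dy = −1960/y^2 − 18 + 2y = 0 gives y = 14 (since 2·14^3 − 18·14^2 = 1960).
min ATC = 1960/14 + 100 − 18·14 + 14^2 = £184. That is the break-even price.
Between these two prices the firm operates at a loss; above £184 it earns a profit.

Shutdown price = £19; break-even price = £184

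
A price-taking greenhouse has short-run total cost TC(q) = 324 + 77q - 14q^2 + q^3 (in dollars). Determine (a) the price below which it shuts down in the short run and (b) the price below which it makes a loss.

Shutdown price = $28; break-even price = $68

AVC = 77 - 14q + q^2; minimized at q = 7, giving min AVC = $28. That is the shutdown price.
ATC = 324/q + 77 - 14q + q^2. Setting dATC/dq = −324/q^2 − 14 + 2q = 0 gives q = 9 (since 2·9^3 − 14·9^2 = 324).
min ATC = 324/9 + 77 − 14·9 + 9^2 = $68. That is the break-even price.
Between these two prices the firm operates at a loss; above $68 it earns a profit.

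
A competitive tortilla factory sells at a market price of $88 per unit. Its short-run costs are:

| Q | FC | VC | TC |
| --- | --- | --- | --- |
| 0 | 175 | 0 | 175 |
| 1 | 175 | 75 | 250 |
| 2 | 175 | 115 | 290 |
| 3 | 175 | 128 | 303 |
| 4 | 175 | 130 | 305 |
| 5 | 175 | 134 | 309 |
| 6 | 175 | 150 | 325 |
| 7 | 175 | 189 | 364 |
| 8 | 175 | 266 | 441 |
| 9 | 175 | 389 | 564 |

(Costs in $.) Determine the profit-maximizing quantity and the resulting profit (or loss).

Q = 8; profit = $263

Tabulate TR − TC: Q=0: -175; Q=1: -162; Q=2: -114; Q=3: -39; Q=4: 47; Q=5: 131; Q=6: 203; Q=7: 252; Q=8: 263; Q=9: 228.
Profit is maximized at Q = 8. AVC there is 266/8 = $33.25 ≤ P, so producing beats shutting down (which would give -$175).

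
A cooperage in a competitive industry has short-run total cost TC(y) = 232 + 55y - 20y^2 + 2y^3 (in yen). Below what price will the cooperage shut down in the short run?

The firm shuts down when price falls below the minimum of average variable cost. AVC = VC/y = 55 - 20y + 2y^2.
dAVC/dy = -20 + 4y = 0 gives y = 5. min AVC = 55 - 20·5 + 2·5^2 = 5.
For P < ¥5 the firm produces nothing.

¥5 per unit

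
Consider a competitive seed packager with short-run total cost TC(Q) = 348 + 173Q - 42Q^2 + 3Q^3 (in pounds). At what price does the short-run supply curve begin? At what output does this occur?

£26 per unit, at Q = 7

The firm shuts down when price falls below the minimum of average variable cost. AVC = VC/Q = 173 - 42Q + 3Q^2.
At the minimum of AVC, MC = AVC. MC = 173 - 84Q + 9Q^2; setting MC = AVC gives 6Q^2 - 42Q = 0, so Q = 7. min AVC = 26.
For P < £26 the firm produces nothing.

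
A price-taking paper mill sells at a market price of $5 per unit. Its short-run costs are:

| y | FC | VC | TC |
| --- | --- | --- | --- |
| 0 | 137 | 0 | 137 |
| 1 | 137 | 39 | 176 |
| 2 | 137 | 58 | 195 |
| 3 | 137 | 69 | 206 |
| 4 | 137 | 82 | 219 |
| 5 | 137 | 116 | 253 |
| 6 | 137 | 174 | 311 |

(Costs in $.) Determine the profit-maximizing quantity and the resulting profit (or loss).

y = 0 (shut down); profit = -$137

Compute π = P·y − TC at each output: y=0: -137; y=1: -171; y=2: -185; y=3: -191; y=4: -199; y=5: -228; y=6: -281.
Profit is highest at y = 0. Equivalently, the lowest AVC in the table is 82/4 ≈ $20.50 at y = 4, and P = $5 falls below it — price never covers variable cost, so the firm shuts down and loses only its fixed cost.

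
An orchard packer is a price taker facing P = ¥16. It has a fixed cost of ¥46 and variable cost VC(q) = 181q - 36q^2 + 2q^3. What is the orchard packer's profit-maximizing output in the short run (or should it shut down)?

From TC, MC = TC'(q) = 181 - 72q + 6q^2 and AVC = VC/q = 181 - 36q + 2q^2.
The AVC parabola has its vertex at q = 36/4 = 9, where AVC = 181 - 36·9 + 2·9^2 = ¥19.
P = ¥16 lies below min AVC = ¥19; no output level covers variable cost.
Best response: produce nothing and absorb the ¥46 fixed cost.

Shut down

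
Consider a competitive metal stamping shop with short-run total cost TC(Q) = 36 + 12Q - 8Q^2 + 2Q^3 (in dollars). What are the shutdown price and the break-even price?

Shutdown price = $4; break-even price = $18

Shutdown price = min AVC. AVC = 12 - 8Q + 2Q^2, with vertex at Q = 2 and minimum $4.
ATC = 36/Q + 12 - 8Q + 2Q^2. Setting dATC/dQ = −36/Q^2 − 8 + 4Q = 0 gives Q = 3 (since 4·3^3 − 8·3^2 = 36).
min ATC = 36/3 + 12 − 8·3 + 2·3^2 = $18. That is the break-even price.
For $4 ≤ P < $18 the firm produces at a loss; below $4 it shuts down.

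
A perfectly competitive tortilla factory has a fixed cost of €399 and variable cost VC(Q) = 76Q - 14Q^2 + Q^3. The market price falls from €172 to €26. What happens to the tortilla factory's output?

AVC = 76 - 14Q + Q^2, minimized at Q = 7 where min AVC = €27. MC = 76 - 28Q + 3Q^2.
At P = €172 ≥ min AVC, set P = MC on the rising branch: Q = 12.
At P = €26 < min AVC = €27, price no longer covers variable cost at any output, so the firm shuts down: Q = 0.

Output falls from 12 to 0 (the firm shuts down)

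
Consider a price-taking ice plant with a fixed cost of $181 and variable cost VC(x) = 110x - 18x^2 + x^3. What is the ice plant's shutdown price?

The shutdown price is the minimum of AVC. VC = 110x - 18x^2 + x^3, so AVC = 110 - 18x + x^2.
dAVC/dx = -18 + 2x = 0 gives x = 9. min AVC = 110 - 18·9 + 9^2 = 29.
So the shutdown price is $29.

$29 per unit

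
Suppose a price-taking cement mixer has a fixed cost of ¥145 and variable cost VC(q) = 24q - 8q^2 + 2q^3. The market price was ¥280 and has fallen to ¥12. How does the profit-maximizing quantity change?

AVC = 24 - 8q + 2q^2, minimized at q = 2 where min AVC = ¥16. MC = 24 - 16q + 6q^2.
At P = ¥280 ≥ min AVC, set P = MC on the rising branch: q = 8.
At P = ¥12 < min AVC = ¥16, price no longer covers variable cost at any output, so the firm shuts down: q = 0.

Output falls from 8 to 0 (the firm shuts down)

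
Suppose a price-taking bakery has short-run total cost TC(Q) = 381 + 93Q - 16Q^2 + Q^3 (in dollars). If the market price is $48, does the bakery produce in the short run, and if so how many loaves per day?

Variable cost is VC = 93Q - 16Q^2 + Q^3, so AVC = VC/Q = 93 - 16Q + Q^2 and MC = dTC/dQ = 93 - 32Q + 3Q^2.
AVC hits its minimum where MC = AVC, at Q = 8, giving min AVC = 93 - 16·8 + 8^2 = $29.
Since P = $48 ≥ min AVC = $29, price covers variable cost and the firm should produce.
Solving P = MC: 45 - 32Q + 3Q^2 = 0 ⇒ Q = 5/3 or 9. On the upward-sloping branch, Q* = 9.
Check: AVC at Q = 9 is $30 ≤ P, so revenue covers variable cost.
Profit = P·Q − TC = 48·9 − 651 = -$219, a loss, but smaller than the $381 fixed cost the firm would lose by shutting down.

Produce at Q = 9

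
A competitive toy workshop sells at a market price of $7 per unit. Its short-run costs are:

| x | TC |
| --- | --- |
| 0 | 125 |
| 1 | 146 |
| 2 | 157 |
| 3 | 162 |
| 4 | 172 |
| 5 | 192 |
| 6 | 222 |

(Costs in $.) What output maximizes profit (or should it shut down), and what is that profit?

x = 0 (shut down); profit = -$125

Profit at each row (π = 7x − TC): x=0: -125; x=1: -139; x=2: -143; x=3: -141; x=4: -144; x=5: -157; x=6: -180.
Profit is highest at x = 0. Equivalently, the lowest AVC in the table is 47/4 ≈ $11.75 at x = 4, and P = $7 falls below it — price never covers variable cost, so the firm shuts down and loses only its fixed cost.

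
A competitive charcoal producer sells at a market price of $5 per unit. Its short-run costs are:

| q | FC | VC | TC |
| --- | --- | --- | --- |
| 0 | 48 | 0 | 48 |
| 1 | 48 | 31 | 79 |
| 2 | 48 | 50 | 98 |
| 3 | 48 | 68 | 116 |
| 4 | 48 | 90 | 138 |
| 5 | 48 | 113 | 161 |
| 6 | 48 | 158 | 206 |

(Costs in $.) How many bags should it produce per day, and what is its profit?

Profit at each row (π = 5q − TC): q=0: -48; q=1: -74; q=2: -88; q=3: -101; q=4: -118; q=5: -136; q=6: -176.
Profit is highest at q = 0. Equivalently, the lowest AVC in the table is 90/4 ≈ $22.50 at q = 4, and P = $5 falls below it — price never covers variable cost, so the firm shuts down and loses only its fixed cost.

q = 0 (shut down); profit = -$48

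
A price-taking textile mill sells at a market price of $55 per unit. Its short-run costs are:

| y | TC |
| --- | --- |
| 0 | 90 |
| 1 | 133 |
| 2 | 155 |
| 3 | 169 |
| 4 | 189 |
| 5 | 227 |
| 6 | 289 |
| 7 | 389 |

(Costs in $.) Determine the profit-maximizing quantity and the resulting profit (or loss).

y = 5; profit = $48

Compute π = P·y − TC at each output: y=0: -90; y=1: -78; y=2: -45; y=3: -4; y=4: 31; y=5: 48; y=6: 41; y=7: -4.
Profit is maximized at y = 5. AVC there is 137/5 = $27.40 ≤ P, so producing beats shutting down (which would give -$90).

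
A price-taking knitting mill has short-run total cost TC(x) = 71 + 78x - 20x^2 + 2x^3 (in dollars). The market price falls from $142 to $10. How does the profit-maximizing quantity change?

Output falls from 8 to 0 (the firm shuts down)

MC = 78 - 40x + 6x^2; the shutdown threshold is min AVC = $28 (at x = 5).
At P = $142 ≥ min AVC, set P = MC on the rising branch: x = 8.
At P = $10 < min AVC = $28, price no longer covers variable cost at any output, so the firm shuts down: x = 0.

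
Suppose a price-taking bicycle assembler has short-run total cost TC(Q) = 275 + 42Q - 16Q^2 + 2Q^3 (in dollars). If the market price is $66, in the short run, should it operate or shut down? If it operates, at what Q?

Produce at Q = 6

From TC, MC = TC'(Q) = 42 - 32Q + 6Q^2 and AVC = VC/Q = 42 - 16Q + 2Q^2.
The AVC parabola has its vertex at Q = 16/4 = 4, where AVC = 42 - 16·4 + 2·4^2 = $10.
P = $66 exceeds min AVC = $10, so the firm stays open.
P = MC gives -24 - 32Q + 6Q^2 = 0, with roots -2/3 and 6. Take the larger (rising MC): Q* = 6.
Check: AVC at Q = 6 is $18 ≤ P, so revenue covers variable cost.
Profit = P·Q − TC = 66·6 − 383 = $13.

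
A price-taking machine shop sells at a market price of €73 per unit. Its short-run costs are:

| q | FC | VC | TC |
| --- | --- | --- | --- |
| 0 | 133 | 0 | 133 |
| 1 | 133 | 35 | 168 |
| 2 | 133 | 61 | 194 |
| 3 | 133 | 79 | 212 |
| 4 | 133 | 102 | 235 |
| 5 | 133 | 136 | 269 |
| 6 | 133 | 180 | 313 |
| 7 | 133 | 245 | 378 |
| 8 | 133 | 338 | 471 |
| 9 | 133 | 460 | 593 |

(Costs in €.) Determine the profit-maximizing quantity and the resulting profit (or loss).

Profit at each row (π = 73q − TC): q=0: -133; q=1: -95; q=2: -48; q=3: 7; q=4: 57; q=5: 96; q=6: 125; q=7: 133; q=8: 113; q=9: 64.
Profit is maximized at q = 7. AVC there is 245/7 = €35 ≤ P, so producing beats shutting down (which would give -€133).

q = 7; profit = €133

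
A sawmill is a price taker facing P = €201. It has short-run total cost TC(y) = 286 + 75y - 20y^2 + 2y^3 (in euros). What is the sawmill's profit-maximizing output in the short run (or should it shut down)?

Produce at y = 9

Variable cost is VC = 75y - 20y^2 + 2y^3, so AVC = VC/y = 75 - 20y + 2y^2 and MC = dTC/dy = 75 - 40y + 6y^2.
AVC is minimized where dAVC/dy = -20 + 4y = 0, at y = 5; min AVC = 75 - 20·5 + 2·5^2 = €25.
Since P = €201 ≥ min AVC = €25, price covers variable cost and the firm should produce.
Solving P = MC: -126 - 40y + 6y^2 = 0 ⇒ y = -7/3 or 9. On the upward-sloping branch, y* = 9.
Check: AVC at y = 9 is €57 ≤ P, so revenue covers variable cost.
Profit = P·y − TC = 201·9 − 799 = €1010.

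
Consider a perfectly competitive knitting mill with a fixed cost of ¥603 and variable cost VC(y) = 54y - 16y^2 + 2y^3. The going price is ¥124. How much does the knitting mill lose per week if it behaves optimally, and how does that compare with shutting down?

Profit = -¥15 at y = 7

AVC = 54 - 16y + 2y^2 has its minimum ¥22 at y = 4; price ¥124 clears that bar, so the firm operates.
MC = 54 - 32y + 6y^2. Setting P = MC and taking the root on the rising branch gives y* = 7.
TR = 124·7 = 868. TC = 603 + 280 = 883. Profit = 868 − 883 = -¥15.
Shutting down would mean losing the fixed cost of ¥603, so operating at a loss of ¥15 is better by ¥588.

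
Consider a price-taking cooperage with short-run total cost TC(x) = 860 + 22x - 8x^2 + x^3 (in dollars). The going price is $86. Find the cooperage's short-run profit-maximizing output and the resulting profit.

Profit = -$348 at x = 8

AVC = 22 - 8x + x^2; min AVC = $6 at x = 4. Since P = $86 ≥ min AVC, the firm produces.
With MC = 22 - 16x + 3x^2, P = MC on the upward-sloping part at x* = 8.
TR = 86·8 = 688. TC = 860 + 176 = 1036. Profit = 688 − 1036 = -$348.
That loss of $348 beats the $860 the firm would lose by shutting down; producing recovers $512 of fixed cost.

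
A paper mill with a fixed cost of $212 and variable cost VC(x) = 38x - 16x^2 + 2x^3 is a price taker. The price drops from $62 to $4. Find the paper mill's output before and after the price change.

AVC = 38 - 16x + 2x^2, minimized at x = 4 where min AVC = $6. MC = 38 - 32x + 6x^2.
With P = $62 above the shutdown price, P = MC gives x = 6.
At P = $4 < min AVC = $6, price no longer covers variable cost at any output, so the firm shuts down: x = 0.

Output falls from 6 to 0 (the firm shuts down)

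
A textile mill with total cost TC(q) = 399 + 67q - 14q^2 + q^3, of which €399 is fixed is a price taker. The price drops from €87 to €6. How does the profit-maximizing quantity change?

MC = 67 - 28q + 3q^2; the shutdown threshold is min AVC = €18 (at q = 7).
With P = €87 above the shutdown price, P = MC gives q = 10.
At P = €6 < min AVC = €18, price no longer covers variable cost at any output, so the firm shuts down: q = 0.

Output falls from 10 to 0 (the firm shuts down)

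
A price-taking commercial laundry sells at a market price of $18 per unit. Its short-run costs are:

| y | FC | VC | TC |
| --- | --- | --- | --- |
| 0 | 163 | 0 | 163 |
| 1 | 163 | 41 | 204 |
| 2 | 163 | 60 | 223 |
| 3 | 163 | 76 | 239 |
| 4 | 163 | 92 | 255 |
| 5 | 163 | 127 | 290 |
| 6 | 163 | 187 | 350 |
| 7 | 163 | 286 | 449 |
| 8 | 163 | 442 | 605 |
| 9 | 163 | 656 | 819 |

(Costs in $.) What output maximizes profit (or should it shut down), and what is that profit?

y = 0 (shut down); profit = -$163

Profit at each row (π = 18y − TC): y=0: -163; y=1: -186; y=2: -187; y=3: -185; y=4: -183; y=5: -200; y=6: -242; y=7: -323; y=8: -461; y=9: -657.
Profit is highest at y = 0. Equivalently, the lowest AVC in the table is 92/4 ≈ $23 at y = 4, and P = $18 falls below it — price never covers variable cost, so the firm shuts down and loses only its fixed cost.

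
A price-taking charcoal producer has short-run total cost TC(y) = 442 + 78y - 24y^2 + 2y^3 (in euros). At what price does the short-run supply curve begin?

€6 per unit

The firm shuts down when price falls below the minimum of average variable cost. AVC = VC/y = 78 - 24y + 2y^2.
At the minimum of AVC, MC = AVC. MC = 78 - 48y + 6y^2; setting MC = AVC gives 4y^2 - 24y = 0, so y = 6. min AVC = 6.
The firm shuts down for any P below €6.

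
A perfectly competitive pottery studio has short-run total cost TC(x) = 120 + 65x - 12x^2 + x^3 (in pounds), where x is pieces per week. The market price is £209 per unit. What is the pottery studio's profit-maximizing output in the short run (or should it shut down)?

Variable cost is VC = 65x - 12x^2 + x^3, so AVC = VC/x = 65 - 12x + x^2 and MC = dTC/dx = 65 - 24x + 3x^2.
AVC is minimized where dAVC/dx = -12 + 2x = 0, at x = 6; min AVC = 65 - 12·6 + 6^2 = £29.
Because £209 ≥ £29, revenue can cover variable cost; the firm operates.
Solving P = MC: -144 - 24x + 3x^2 = 0 ⇒ x = -4 or 12. On the upward-sloping branch, x* = 12.
Check: AVC at x = 12 is £65 ≤ P, so revenue covers variable cost.
Profit = P·x − TC = 209·12 − 900 = £1608.

Produce at x = 12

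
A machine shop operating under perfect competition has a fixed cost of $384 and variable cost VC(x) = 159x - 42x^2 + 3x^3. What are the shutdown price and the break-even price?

AVC = 159 - 42x + 3x^2; minimized at x = 7, giving min AVC = $12. That is the shutdown price.
ATC = 384/x + 159 - 42x + 3x^2. Setting dATC/dx = −384/x^2 − 42 + 6x = 0 gives x = 8 (since 6·8^3 − 42·8^2 = 384).
min ATC = 384/8 + 159 − 42·8 + 3·8^2 = $63. That is the break-even price.
Between these two prices the firm operates at a loss; above $63 it earns a profit.

Shutdown price = $12; break-even price = $63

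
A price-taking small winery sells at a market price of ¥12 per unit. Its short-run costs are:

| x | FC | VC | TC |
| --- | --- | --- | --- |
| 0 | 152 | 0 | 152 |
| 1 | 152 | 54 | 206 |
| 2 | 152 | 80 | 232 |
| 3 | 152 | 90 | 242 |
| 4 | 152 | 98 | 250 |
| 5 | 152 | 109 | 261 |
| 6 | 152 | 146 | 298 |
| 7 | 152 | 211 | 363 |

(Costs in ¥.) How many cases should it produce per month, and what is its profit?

Compute π = P·x − TC at each output: x=0: -152; x=1: -194; x=2: -208; x=3: -206; x=4: -202; x=5: -201; x=6: -226; x=7: -279.
Profit is highest at x = 0. Equivalently, the lowest AVC in the table is 109/5 ≈ ¥21.80 at x = 5, and P = ¥12 falls below it — price never covers variable cost, so the firm shuts down and loses only its fixed cost.

x = 0 (shut down); profit = -¥152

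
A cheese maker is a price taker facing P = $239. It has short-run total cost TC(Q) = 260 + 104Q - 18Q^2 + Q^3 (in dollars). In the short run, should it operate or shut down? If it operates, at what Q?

Strip out fixed cost: VC = 104Q - 18Q^2 + Q^3. Then AVC = 104 - 18Q + Q^2 and MC = 104 - 36Q + 3Q^2.
AVC is minimized where dAVC/dQ = -18 + 2Q = 0, at Q = 9; min AVC = 104 - 18·9 + 9^2 = $23.
Because $239 ≥ $23, revenue can cover variable cost; the firm operates.
Solving P = MC: -135 - 36Q + 3Q^2 = 0 ⇒ Q = -3 or 15. On the upward-sloping branch, Q* = 15.
Check: AVC at Q = 15 is $59 ≤ P, so revenue covers variable cost.
Profit = P·Q − TC = 239·15 − 1145 = $2440.

Produce at Q = 15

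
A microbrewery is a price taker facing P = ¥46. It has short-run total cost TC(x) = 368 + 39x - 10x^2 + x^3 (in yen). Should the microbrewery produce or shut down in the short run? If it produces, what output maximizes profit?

Produce at x = 7

From TC, MC = TC'(x) = 39 - 20x + 3x^2 and AVC = VC/x = 39 - 10x + x^2.
AVC is minimized where dAVC/dx = -10 + 2x = 0, at x = 5; min AVC = 39 - 10·5 + 5^2 = ¥14.
Because ¥46 ≥ ¥14, revenue can cover variable cost; the firm operates.
Solving P = MC: -7 - 20x + 3x^2 = 0 ⇒ x = -1/3 or 7. On the upward-sloping branch, x* = 7.
Check: AVC at x = 7 is ¥18 ≤ P, so revenue covers variable cost.
Profit = P·x − TC = 46·7 − 494 = -¥172, a loss, but smaller than the ¥368 fixed cost the firm would lose by shutting down.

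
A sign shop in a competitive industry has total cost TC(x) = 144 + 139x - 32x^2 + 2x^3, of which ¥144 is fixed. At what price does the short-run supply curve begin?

¥11 per unit

The firm shuts down when price falls below the minimum of average variable cost. AVC = VC/x = 139 - 32x + 2x^2.
At the minimum of AVC, MC = AVC. MC = 139 - 64x + 6x^2; setting MC = AVC gives 4x^2 - 32x = 0, so x = 8. min AVC = 11.
So the shutdown price is ¥11.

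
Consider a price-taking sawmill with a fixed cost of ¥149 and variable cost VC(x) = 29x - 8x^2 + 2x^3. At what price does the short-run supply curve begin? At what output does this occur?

The firm shuts down when price falls below the minimum of average variable cost. AVC = VC/x = 29 - 8x + 2x^2.
At the minimum of AVC, MC = AVC. MC = 29 - 16x + 6x^2; setting MC = AVC gives 4x^2 - 8x = 0, so x = 2. min AVC = 21.
So the shutdown price is ¥21.

¥21 per unit, at x = 2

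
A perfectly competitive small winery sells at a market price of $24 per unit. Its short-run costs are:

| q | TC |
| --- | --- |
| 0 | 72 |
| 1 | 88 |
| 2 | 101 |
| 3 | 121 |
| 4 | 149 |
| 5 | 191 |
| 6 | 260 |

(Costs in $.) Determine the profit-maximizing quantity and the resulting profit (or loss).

q = 3; profit = -$49

Profit at each row (π = 24q − TC): q=0: -72; q=1: -64; q=2: -53; q=3: -49; q=4: -53; q=5: -71; q=6: -116.
Profit is maximized at q = 3. AVC there is 49/3 = $16.33 ≤ P, so producing beats shutting down (which would give -$72).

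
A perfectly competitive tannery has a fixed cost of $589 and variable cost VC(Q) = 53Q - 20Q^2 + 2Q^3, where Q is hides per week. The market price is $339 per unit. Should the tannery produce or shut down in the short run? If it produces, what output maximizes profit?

Produce at Q = 11

Strip out fixed cost: VC = 53Q - 20Q^2 + 2Q^3. Then AVC = 53 - 20Q + 2Q^2 and MC = 53 - 40Q + 6Q^2.
AVC hits its minimum where MC = AVC, at Q = 5, giving min AVC = 53 - 20·5 + 2·5^2 = $3.
P = $339 exceeds min AVC = $3, so the firm stays open.
Solving P = MC: -286 - 40Q + 6Q^2 = 0 ⇒ Q = -13/3 or 11. On the upward-sloping branch, Q* = 11.
Check: AVC at Q = 11 is $75 ≤ P, so revenue covers variable cost.
Profit = P·Q − TC = 339·11 − 1414 = $2315.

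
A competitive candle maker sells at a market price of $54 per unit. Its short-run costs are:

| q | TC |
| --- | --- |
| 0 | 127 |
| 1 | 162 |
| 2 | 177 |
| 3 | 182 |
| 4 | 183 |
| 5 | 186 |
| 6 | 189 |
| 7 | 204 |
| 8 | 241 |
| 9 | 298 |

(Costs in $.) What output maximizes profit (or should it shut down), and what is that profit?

q = 8; profit = $191

Profit at each row (π = 54q − TC): q=0: -127; q=1: -108; q=2: -69; q=3: -20; q=4: 33; q=5: 84; q=6: 135; q=7: 174; q=8: 191; q=9: 188.
Profit is maximized at q = 8. AVC there is 114/8 = $14.25 ≤ P, so producing beats shutting down (which would give -$127).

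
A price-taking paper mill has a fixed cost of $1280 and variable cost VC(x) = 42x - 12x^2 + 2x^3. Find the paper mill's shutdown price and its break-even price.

AVC = 42 - 12x + 2x^2; minimized at x = 3, giving min AVC = $24. That is the shutdown price.
ATC = 1280/x + 42 - 12x + 2x^2. Setting dATC/dx = −1280/x^2 − 12 + 4x = 0 gives x = 8 (since 4·8^3 − 12·8^2 = 1280).
min ATC = 1280/8 + 42 − 12·8 + 2·8^2 = $234. That is the break-even price.
For $24 ≤ P < $234 the firm produces at a loss; below $24 it shuts down.

Shutdown price = $24; break-even price = $234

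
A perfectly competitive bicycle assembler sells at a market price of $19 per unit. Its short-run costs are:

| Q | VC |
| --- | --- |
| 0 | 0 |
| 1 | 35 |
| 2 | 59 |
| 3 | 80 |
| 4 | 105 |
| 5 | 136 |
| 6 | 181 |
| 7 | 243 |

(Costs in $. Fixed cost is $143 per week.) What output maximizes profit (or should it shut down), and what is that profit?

Q = 0 (shut down); profit = -$143

Compute π = P·Q − TC at each output: Q=0: -143; Q=1: -159; Q=2: -164; Q=3: -166; Q=4: -172; Q=5: -184; Q=6: -210; Q=7: -253.
Profit is highest at Q = 0. Equivalently, the lowest AVC in the table is 105/4 ≈ $26.25 at Q = 4, and P = $19 falls below it — price never covers variable cost, so the firm shuts down and loses only its fixed cost.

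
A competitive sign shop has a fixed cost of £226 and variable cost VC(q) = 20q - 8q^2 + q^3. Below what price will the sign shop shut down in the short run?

£4 per unit

The firm shuts down when price falls below the minimum of average variable cost. AVC = VC/q = 20 - 8q + q^2.
At the minimum of AVC, MC = AVC. MC = 20 - 16q + 3q^2; setting MC = AVC gives 2q^2 - 8q = 0, so q = 4. min AVC = 4.
So the shutdown price is £4.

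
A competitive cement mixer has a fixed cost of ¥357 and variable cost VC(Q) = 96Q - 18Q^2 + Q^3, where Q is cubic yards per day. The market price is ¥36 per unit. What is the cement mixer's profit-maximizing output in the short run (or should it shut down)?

Produce at Q = 10

From TC, MC = TC'(Q) = 96 - 36Q + 3Q^2 and AVC = VC/Q = 96 - 18Q + Q^2.
The AVC parabola has its vertex at Q = 18/2 = 9, where AVC = 96 - 18·9 + 9^2 = ¥15.
Because ¥36 ≥ ¥15, revenue can cover variable cost; the firm operates.
Solving P = MC: 60 - 36Q + 3Q^2 = 0 ⇒ Q = 2 or 10. On the upward-sloping branch, Q* = 10.
Check: AVC at Q = 10 is ¥16 ≤ P, so revenue covers variable cost.
Profit = P·Q − TC = 36·10 − 517 = -¥157, a loss, but smaller than the ¥357 fixed cost the firm would lose by shutting down.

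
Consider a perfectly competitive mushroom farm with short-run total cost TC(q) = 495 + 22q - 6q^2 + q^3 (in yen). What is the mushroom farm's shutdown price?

The shutdown price is the minimum of AVC. VC = 22q - 6q^2 + q^3, so AVC = 22 - 6q + q^2.
dAVC/dq = -6 + 2q = 0 gives q = 3. min AVC = 22 - 6·3 + 3^2 = 13.
So the shutdown price is ¥13.

¥13 per unit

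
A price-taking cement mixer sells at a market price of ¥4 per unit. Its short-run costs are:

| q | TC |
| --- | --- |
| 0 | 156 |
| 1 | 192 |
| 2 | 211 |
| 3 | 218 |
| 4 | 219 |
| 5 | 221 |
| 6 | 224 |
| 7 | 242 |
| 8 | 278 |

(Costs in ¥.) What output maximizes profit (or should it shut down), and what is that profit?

q = 0 (shut down); profit = -¥156

Profit at each row (π = 4q − TC): q=0: -156; q=1: -188; q=2: -203; q=3: -206; q=4: -203; q=5: -201; q=6: -200; q=7: -214; q=8: -246.
Profit is highest at q = 0. Equivalently, the lowest AVC in the table is 68/6 ≈ ¥11.33 at q = 6, and P = ¥4 falls below it — price never covers variable cost, so the firm shuts down and loses only its fixed cost.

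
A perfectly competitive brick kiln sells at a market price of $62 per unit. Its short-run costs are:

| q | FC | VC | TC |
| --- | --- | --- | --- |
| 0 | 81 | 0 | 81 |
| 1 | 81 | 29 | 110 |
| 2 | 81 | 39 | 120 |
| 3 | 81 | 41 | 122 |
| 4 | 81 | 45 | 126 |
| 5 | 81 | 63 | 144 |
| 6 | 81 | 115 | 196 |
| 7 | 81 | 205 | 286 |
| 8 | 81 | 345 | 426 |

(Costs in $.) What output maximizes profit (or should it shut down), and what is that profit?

q = 6; profit = $176

Tabulate TR − TC: q=0: -81; q=1: -48; q=2: 4; q=3: 64; q=4: 122; q=5: 166; q=6: 176; q=7: 148; q=8: 70.
Profit is maximized at q = 6. AVC there is 115/6 = $19.17 ≤ P, so producing beats shutting down (which would give -$81).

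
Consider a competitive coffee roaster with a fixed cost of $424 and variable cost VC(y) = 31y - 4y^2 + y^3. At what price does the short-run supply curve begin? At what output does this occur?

The firm shuts down when price falls below the minimum of average variable cost. AVC = VC/y = 31 - 4y + y^2.
At the minimum of AVC, MC = AVC. MC = 31 - 8y + 3y^2; setting MC = AVC gives 2y^2 - 4y = 0, so y = 2. min AVC = 27.
For P < $27 the firm produces nothing.

$27 per unit, at y = 2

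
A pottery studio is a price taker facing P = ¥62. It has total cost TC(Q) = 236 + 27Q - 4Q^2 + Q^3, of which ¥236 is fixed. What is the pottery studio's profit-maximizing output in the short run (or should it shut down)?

Produce at Q = 5

From TC, MC = TC'(Q) = 27 - 8Q + 3Q^2 and AVC = VC/Q = 27 - 4Q + Q^2.
AVC is minimized where dAVC/dQ = -4 + 2Q = 0, at Q = 2; min AVC = 27 - 4·2 + 2^2 = ¥23.
Because ¥62 ≥ ¥23, revenue can cover variable cost; the firm operates.
P = MC gives -35 - 8Q + 3Q^2 = 0, with roots -7/3 and 5. Take the larger (rising MC): Q* = 5.
Check: AVC at Q = 5 is ¥32 ≤ P, so revenue covers variable cost.
Profit = P·Q − TC = 62·5 − 396 = -¥86, a loss, but smaller than the ¥236 fixed cost the firm would lose by shutting down.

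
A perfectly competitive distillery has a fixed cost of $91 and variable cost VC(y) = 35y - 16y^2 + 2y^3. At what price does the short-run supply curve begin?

Short-run supply begins at min AVC. From VC = 35y - 16y^2 + 2y^3, AVC = 35 - 16y + 2y^2.
dAVC/dy = -16 + 4y = 0 gives y = 4. min AVC = 35 - 16·4 + 2·4^2 = 3.
The firm shuts down for any P below $3.

$3 per unit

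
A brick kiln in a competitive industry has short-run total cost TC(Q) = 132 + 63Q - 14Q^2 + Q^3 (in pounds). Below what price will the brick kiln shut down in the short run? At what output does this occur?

Short-run supply begins at min AVC. From VC = 63Q - 14Q^2 + Q^3, AVC = 63 - 14Q + Q^2.
dAVC/dQ = -14 + 2Q = 0 gives Q = 7. min AVC = 63 - 14·7 + 7^2 = 14.
So the shutdown price is £14.

£14 per unit, at Q = 7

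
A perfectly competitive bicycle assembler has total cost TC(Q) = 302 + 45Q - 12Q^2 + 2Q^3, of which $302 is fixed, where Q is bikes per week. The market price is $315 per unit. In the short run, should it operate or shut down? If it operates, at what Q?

From TC, MC = TC'(Q) = 45 - 24Q + 6Q^2 and AVC = VC/Q = 45 - 12Q + 2Q^2.
AVC is minimized where dAVC/dQ = -12 + 4Q = 0, at Q = 3; min AVC = 45 - 12·3 + 2·3^2 = $27.
Since P = $315 ≥ min AVC = $27, price covers variable cost and the firm should produce.
Solving P = MC: -270 - 24Q + 6Q^2 = 0 ⇒ Q = -5 or 9. On the upward-sloping branch, Q* = 9.
Check: AVC at Q = 9 is $99 ≤ P, so revenue covers variable cost.
Profit = P·Q − TC = 315·9 − 1193 = $1642.

Produce at Q = 9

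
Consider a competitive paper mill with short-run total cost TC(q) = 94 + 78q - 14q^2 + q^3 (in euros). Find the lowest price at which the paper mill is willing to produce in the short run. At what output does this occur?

Short-run supply begins at min AVC. From VC = 78q - 14q^2 + q^3, AVC = 78 - 14q + q^2.
dAVC/dq = -14 + 2q = 0 gives q = 7. min AVC = 78 - 14·7 + 7^2 = 29.
So the shutdown price is €29.

€29 per unit, at q = 7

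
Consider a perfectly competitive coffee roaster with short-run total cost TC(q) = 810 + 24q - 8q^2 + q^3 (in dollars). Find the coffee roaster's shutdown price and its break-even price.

Shutdown price = min AVC. AVC = 24 - 8q + q^2, with vertex at q = 4 and minimum $8.
ATC = 810/q + 24 - 8q + q^2. Setting dATC/dq = −810/q^2 − 8 + 2q = 0 gives q = 9 (since 2·9^3 − 8·9^2 = 810).
min ATC = 810/9 + 24 − 8·9 + 9^2 = $123. That is the break-even price.
Between these two prices the firm operates at a loss; above $123 it earns a profit.

Shutdown price = $8; break-even price = $123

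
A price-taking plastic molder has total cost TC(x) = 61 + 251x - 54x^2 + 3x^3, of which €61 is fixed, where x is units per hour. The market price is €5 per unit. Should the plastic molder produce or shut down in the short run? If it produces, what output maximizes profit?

Strip out fixed cost: VC = 251x - 54x^2 + 3x^3. Then AVC = 251 - 54x + 3x^2 and MC = 251 - 108x + 9x^2.
The AVC parabola has its vertex at x = 54/6 = 9, where AVC = 251 - 54·9 + 3·9^2 = €8.
P = €5 lies below min AVC = €8; no output level covers variable cost.
Shutting down limits the loss to fixed cost, €61.

Shut down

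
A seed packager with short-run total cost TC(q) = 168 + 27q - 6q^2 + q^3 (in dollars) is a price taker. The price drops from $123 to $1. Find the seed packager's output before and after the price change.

Output falls from 8 to 0 (the firm shuts down)

AVC = 27 - 6q + q^2, minimized at q = 3 where min AVC = $18. MC = 27 - 12q + 3q^2.
With P = $123 above the shutdown price, P = MC gives q = 8.
At P = $1 < min AVC = $18, price no longer covers variable cost at any output, so the firm shuts down: q = 0.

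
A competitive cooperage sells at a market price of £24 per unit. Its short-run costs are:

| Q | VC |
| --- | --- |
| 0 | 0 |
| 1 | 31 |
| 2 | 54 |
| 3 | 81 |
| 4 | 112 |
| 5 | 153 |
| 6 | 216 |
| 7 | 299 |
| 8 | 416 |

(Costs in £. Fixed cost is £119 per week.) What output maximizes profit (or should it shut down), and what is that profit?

Q = 0 (shut down); profit = -£119

Profit at each row (π = 24Q − TC): Q=0: -119; Q=1: -126; Q=2: -125; Q=3: -128; Q=4: -135; Q=5: -152; Q=6: -191; Q=7: -250; Q=8: -343.
Profit is highest at Q = 0. Equivalently, the lowest AVC in the table is 54/2 ≈ £27 at Q = 2, and P = £24 falls below it — price never covers variable cost, so the firm shuts down and loses only its fixed cost.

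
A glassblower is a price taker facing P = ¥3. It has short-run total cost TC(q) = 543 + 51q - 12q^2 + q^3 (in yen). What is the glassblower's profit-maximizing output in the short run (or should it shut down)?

Shut down

Strip out fixed cost: VC = 51q - 12q^2 + q^3. Then AVC = 51 - 12q + q^2 and MC = 51 - 24q + 3q^2.
AVC is minimized where dAVC/dq = -12 + 2q = 0, at q = 6; min AVC = 51 - 12·6 + 6^2 = ¥15.
Since P = ¥3 < min AVC = ¥15, price fails to cover variable cost at any output.
Best response: produce nothing and absorb the ¥543 fixed cost.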